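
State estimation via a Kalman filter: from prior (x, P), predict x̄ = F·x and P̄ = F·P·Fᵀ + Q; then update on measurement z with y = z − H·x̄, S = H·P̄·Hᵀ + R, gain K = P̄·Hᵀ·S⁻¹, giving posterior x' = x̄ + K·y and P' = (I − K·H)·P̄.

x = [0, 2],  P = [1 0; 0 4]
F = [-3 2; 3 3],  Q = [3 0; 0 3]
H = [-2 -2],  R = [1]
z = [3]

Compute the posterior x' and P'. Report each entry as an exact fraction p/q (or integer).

x' = [-278/425, -348/425]
P' = [4504/425 -4461/425; -4461/425 4524/425]

x̄ = F·x = [4, 6]
P̄ = F·P·Fᵀ + Q = [28 15; 15 48]
y = z − H·x̄ = [23]
S = H·P̄·Hᵀ + R = [425]
K = P̄·Hᵀ·S⁻¹ = [-86/425; -126/425]
x' = x̄ + K·y = [-278/425, -348/425]
P' = (I − K·H)·P̄ = [4504/425 -4461/425; -4461/425 4524/425]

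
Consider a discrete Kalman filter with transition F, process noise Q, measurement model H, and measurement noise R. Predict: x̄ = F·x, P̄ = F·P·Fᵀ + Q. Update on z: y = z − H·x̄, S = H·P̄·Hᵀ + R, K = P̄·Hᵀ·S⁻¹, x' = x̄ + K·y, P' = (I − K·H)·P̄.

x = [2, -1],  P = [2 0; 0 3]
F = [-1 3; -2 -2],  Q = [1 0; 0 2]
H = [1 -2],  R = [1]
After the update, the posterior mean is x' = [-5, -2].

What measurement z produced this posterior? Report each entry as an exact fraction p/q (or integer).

z = [-1]

x̄ = F·x = [-5, -2]
P̄ = F·P·Fᵀ + Q = [30 -14; -14 22]
S = H·P̄·Hᵀ + R = [175]
K = P̄·Hᵀ·S⁻¹ = [58/175; -58/175]
x' − x̄ = [0, 0] = K·y
y = (KᵀK)⁻¹·Kᵀ·(x' − x̄) = [0]
z = y + H·x̄ = [0] + [-1] = [-1]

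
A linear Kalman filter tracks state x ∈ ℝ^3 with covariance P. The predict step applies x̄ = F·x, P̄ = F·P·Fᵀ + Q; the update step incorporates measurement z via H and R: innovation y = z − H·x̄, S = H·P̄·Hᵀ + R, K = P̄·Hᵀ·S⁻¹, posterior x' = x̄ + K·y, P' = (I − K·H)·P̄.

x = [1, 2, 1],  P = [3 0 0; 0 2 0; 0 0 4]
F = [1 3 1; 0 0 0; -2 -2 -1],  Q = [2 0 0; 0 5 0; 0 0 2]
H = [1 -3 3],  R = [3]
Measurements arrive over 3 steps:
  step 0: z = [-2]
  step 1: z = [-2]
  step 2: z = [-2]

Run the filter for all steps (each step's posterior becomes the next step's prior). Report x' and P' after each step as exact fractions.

step 0: x' = [329/59, -55/59, -623/177], P' = [1086/59 -195/59 -570/59; -195/59 220/59 280/59; -570/59 280/59 1466/177]
step 1: x' = [-10271/3181, -2130/3181, -969/3181], P' = [682692/15905 -7401/3181 -267036/15905; -7401/3181 55655/12724 16248/3181; -267036/15905 16248/3181 175668/15905]
step 2: x' = [-98219495/56006563, 19813500/56006563, 16536523/56006563], P' = [2751635658/56006563 -153295365/56006563 -1080726942/56006563; -153295365/56006563 265718315/56006563 315862470/56006563; -1080726942/56006563 315862470/56006563 697162282/56006563]

step 0: x̄ = F·x = [8, 0, -7]
step 0: P̄ = F·P·Fᵀ + Q = [27 0 -22; 0 5 0; -22 0 26]
step 0: y = z − H·x̄ = [11]
step 0: S = H·P̄·Hᵀ + R = [177]
step 0: K = P̄·Hᵀ·S⁻¹ = [-13/59; -5/59; 56/177]
step 0: x' = x̄ + K·y = [329/59, -55/59, -623/177]
step 0: P' = (I − K·H)·P̄ = [1086/59 -195/59 -570/59; -195/59 220/59 280/59; -570/59 280/59 1466/177]
step 1: x̄ = F·x = [-131/177, 0, -1021/177]
step 1: P̄ = F·P·Fᵀ + Q = [9128/177 0 -6332/177; 0 5 0; -6332/177 0 9332/177]
step 1: y = z − H·x̄ = [2840/177]
step 1: S = H·P̄·Hᵀ + R = [63620/177]
step 1: K = P̄·Hᵀ·S⁻¹ = [-2467/15905; -531/12724; 5416/15905]
step 1: x' = x̄ + K·y = [-10271/3181, -2130/3181, -969/3181]
step 1: P' = (I − K·H)·P̄ = [682692/15905 -7401/3181 -267036/15905; -7401/3181 55655/12724 16248/3181; -267036/15905 16248/3181 175668/15905]
step 2: x̄ = F·x = [-17630/3181, 0, 25771/3181]
step 2: P̄ = F·P·Fᵀ + Q = [4990507/63620 0 -2535033/31810; 0 5 0; -2535033/31810 0 2177297/15905]
step 2: y = z − H·x̄ = [-66045/3181]
step 2: S = H·P̄·Hᵀ + R = [56006563/63620]
step 2: K = P̄·Hᵀ·S⁻¹ = [-10219691/56006563; -954300/56006563; 21057498/56006563]
step 2: x' = x̄ + K·y = [-98219495/56006563, 19813500/56006563, 16536523/56006563]
step 2: P' = (I − K·H)·P̄ = [2751635658/56006563 -153295365/56006563 -1080726942/56006563; -153295365/56006563 265718315/56006563 315862470/56006563; -1080726942/56006563 315862470/56006563 697162282/56006563]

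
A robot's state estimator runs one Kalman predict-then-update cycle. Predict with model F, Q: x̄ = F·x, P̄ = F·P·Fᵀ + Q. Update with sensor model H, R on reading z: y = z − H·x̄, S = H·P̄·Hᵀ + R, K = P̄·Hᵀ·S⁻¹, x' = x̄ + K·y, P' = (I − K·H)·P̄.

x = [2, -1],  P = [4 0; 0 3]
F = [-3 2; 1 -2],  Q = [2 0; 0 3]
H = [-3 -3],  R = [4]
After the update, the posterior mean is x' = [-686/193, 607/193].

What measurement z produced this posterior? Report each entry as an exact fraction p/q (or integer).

z = [1]

x̄ = F·x = [-8, 4]
P̄ = F·P·Fᵀ + Q = [50 -24; -24 19]
S = H·P̄·Hᵀ + R = [193]
K = P̄·Hᵀ·S⁻¹ = [-78/193; 15/193]
x' − x̄ = [858/193, -165/193] = K·y
y = (KᵀK)⁻¹·Kᵀ·(x' − x̄) = [-11]
z = y + H·x̄ = [-11] + [12] = [1]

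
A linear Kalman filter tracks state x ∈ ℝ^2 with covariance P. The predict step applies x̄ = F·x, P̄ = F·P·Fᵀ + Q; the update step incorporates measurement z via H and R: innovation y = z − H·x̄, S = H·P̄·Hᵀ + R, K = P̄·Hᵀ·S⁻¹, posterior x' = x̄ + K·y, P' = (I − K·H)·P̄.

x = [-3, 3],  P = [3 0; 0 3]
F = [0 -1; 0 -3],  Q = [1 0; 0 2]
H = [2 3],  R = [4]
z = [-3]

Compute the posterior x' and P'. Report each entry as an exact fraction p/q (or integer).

x' = [-117/389, -351/389]
P' = [331/389 -174/389; -174/389 256/389]

x̄ = F·x = [-3, -9]
P̄ = F·P·Fᵀ + Q = [4 9; 9 29]
y = z − H·x̄ = [30]
S = H·P̄·Hᵀ + R = [389]
K = P̄·Hᵀ·S⁻¹ = [35/389; 105/389]
x' = x̄ + K·y = [-117/389, -351/389]
P' = (I − K·H)·P̄ = [331/389 -174/389; -174/389 256/389]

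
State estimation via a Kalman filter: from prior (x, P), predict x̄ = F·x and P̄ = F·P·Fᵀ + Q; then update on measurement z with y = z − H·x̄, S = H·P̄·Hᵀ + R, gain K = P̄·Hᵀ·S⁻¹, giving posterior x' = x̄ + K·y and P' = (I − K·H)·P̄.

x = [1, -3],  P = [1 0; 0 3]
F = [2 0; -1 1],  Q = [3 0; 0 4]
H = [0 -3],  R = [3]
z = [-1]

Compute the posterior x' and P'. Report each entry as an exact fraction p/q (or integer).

x' = [24/25, 4/25]
P' = [163/25 -2/25; -2/25 8/25]

x̄ = F·x = [2, -4]
P̄ = F·P·Fᵀ + Q = [7 -2; -2 8]
y = z − H·x̄ = [-13]
S = H·P̄·Hᵀ + R = [75]
K = P̄·Hᵀ·S⁻¹ = [2/25; -8/25]
x' = x̄ + K·y = [24/25, 4/25]
P' = (I − K·H)·P̄ = [163/25 -2/25; -2/25 8/25]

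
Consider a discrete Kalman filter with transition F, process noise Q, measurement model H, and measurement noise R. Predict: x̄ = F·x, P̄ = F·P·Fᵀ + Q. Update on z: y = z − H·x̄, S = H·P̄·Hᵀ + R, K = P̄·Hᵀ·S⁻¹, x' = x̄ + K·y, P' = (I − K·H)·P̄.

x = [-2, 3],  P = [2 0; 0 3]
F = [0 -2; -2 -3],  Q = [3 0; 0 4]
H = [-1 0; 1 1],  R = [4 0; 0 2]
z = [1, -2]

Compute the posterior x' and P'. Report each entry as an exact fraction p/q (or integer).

x̄ = F·x = [-6, -5]
P̄ = F·P·Fᵀ + Q = [15 18; 18 39]
y = z − H·x̄ = [-5, 9]
S = H·P̄·Hᵀ + R = [19 -33; -33 92]
K = P̄·Hᵀ·S⁻¹ = [-291/659 132/659; 225/659 489/659]
x' = x̄ + K·y = [-1311/659, -19/659]
P' = (I − K·H)·P̄ = [1164/659 -900/659; -900/659 1878/659]

x' = [-1311/659, -19/659]
P' = [1164/659 -900/659; -900/659 1878/659]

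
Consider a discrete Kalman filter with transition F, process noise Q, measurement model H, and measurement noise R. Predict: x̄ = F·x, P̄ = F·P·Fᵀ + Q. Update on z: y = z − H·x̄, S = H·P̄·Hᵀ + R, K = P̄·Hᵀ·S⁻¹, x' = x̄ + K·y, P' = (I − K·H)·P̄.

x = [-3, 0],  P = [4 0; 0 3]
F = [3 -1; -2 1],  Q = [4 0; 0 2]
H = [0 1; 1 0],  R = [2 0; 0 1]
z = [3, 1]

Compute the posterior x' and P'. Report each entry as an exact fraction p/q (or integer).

x̄ = F·x = [-9, 6]
P̄ = F·P·Fᵀ + Q = [43 -27; -27 21]
y = z − H·x̄ = [-3, 10]
S = H·P̄·Hᵀ + R = [23 -27; -27 44]
K = P̄·Hᵀ·S⁻¹ = [-27/283 260/283; 195/283 -54/283]
x' = x̄ + K·y = [134/283, 573/283]
P' = (I − K·H)·P̄ = [260/283 -54/283; -54/283 390/283]

x' = [134/283, 573/283]
P' = [260/283 -54/283; -54/283 390/283]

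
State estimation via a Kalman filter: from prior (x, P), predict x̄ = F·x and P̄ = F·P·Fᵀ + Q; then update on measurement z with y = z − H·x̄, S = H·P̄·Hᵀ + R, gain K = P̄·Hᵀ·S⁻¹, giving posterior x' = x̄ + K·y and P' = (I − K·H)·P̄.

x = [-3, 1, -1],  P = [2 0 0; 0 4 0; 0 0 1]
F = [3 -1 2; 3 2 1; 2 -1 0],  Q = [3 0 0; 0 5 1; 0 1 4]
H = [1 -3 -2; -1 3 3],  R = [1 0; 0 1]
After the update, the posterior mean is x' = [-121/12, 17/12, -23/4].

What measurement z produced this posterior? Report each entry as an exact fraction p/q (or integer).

z = [-3, -3]

x̄ = F·x = [-12, -8, -7]
P̄ = F·P·Fᵀ + Q = [29 12 16; 12 40 5; 16 5 16]
S = H·P̄·Hᵀ + R = [378 -408; -408 456]
K = P̄·Hᵀ·S⁻¹ = [97/123 271/328; -151/246 -275/984; 35/41 853/984]
x' − x̄ = [23/12, 113/12, 5/4] = K·y
y = (KᵀK)⁻¹·Kᵀ·(x' − x̄) = [-29, 30]
z = y + H·x̄ = [-29, 30] + [26, -33] = [-3, -3]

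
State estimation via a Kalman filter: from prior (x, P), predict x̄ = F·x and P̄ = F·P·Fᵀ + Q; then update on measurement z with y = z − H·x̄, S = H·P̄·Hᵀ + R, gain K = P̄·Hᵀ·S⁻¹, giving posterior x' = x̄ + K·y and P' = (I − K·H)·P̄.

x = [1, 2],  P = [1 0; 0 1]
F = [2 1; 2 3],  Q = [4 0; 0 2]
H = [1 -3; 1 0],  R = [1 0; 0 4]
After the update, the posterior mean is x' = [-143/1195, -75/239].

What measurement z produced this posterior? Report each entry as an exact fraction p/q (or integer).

x̄ = F·x = [4, 8]
P̄ = F·P·Fᵀ + Q = [9 7; 7 15]
S = H·P̄·Hᵀ + R = [103 -12; -12 13]
K = P̄·Hᵀ·S⁻¹ = [-48/1195 783/1195; -82/239 53/239]
x' − x̄ = [-4923/1195, -1987/239] = K·y
y = (KᵀK)⁻¹·Kᵀ·(x' − x̄) = [21, -5]
z = y + H·x̄ = [21, -5] + [-20, 4] = [1, -1]

z = [1, -1]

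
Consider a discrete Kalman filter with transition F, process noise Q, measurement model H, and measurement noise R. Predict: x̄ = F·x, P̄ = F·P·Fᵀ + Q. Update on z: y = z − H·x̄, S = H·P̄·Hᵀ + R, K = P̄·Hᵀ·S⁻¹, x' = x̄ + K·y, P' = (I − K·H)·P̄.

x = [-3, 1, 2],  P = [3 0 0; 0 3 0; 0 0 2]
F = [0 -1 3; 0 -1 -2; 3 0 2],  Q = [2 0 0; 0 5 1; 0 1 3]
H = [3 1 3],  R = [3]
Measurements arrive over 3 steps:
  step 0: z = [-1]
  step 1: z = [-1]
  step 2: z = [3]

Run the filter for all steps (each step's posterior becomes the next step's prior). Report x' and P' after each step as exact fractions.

step 0: x̄ = F·x = [5, -5, -5]
step 0: P̄ = F·P·Fᵀ + Q = [23 -9 12; -9 16 -7; 12 -7 38]
step 0: y = z − H·x̄ = [4]
step 0: S = H·P̄·Hᵀ + R = [688]
step 0: K = P̄·Hᵀ·S⁻¹ = [6/43; -2/43; 143/688]
step 0: x' = x̄ + K·y = [239/43, -223/43, -717/172]
step 0: P' = (I − K·H)·P̄ = [413/43 -195/43 -342/43; -195/43 624/43 -15/43; -342/43 -15/43 5695/688]
step 1: x̄ = F·x = [-1259/172, 1163/86, 717/86]
step 1: P̄ = F·P·Fᵀ + Q = [64055/688 -11973/344 -2619/344; -11973/344 8811/172 5145/172; -2619/344 5145/172 4663/172]
step 1: y = z − H·x̄ = [-3023/172]
step 1: S = H·P̄·Hᵀ + R = [667191/688]
step 1: K = P̄·Hᵀ·S⁻¹ = [50835/222397; 8382/222397; 20274/222397]
step 1: x' = x̄ + K·y = [-2521349/222397, 2860213/222397, 1497843/222397]
step 1: P' = (I − K·H)·P̄ = [9437570/222397 -9598569/222397 -6187212/222397; -9598569/222397 11086317/222397 5911512/222397; -6187212/222397 5911512/222397 4236982/222397]
step 2: x̄ = F·x = [1633316/222397, -836557/31771, -652623/31771]
step 2: P̄ = F·P·Fᵀ + Q = [14194877/222397 -2892441/31771 -1898619/31771; -2892441/31771 7541754/31771 5338632/31771; -1898619/31771 5338632/31771 4043815/31771]
step 2: y = z − H·x̄ = [15328225/222397]
step 2: S = H·P̄·Hᵀ + R = [299487735/222397]
step 2: K = P̄·Hᵀ·S⁻¹ = [-1168897/19965849; 34720763/99829245; 90076/327309]
step 2: x' = x̄ + K·y = [66068447/19965849, -47107028/19965849, -515117/327309]
step 2: P' = (I − K·H)·P̄ = [394067018/6655283 -423409930/6655283 -4152787/109103; -423409930/6655283 2478479333/33276415 4270372/109103; -4152787/109103 4270372/109103 2759355/109103]

step 0: x' = [239/43, -223/43, -717/172], P' = [413/43 -195/43 -342/43; -195/43 624/43 -15/43; -342/43 -15/43 5695/688]
step 1: x' = [-2521349/222397, 2860213/222397, 1497843/222397], P' = [9437570/222397 -9598569/222397 -6187212/222397; -9598569/222397 11086317/222397 5911512/222397; -6187212/222397 5911512/222397 4236982/222397]
step 2: x' = [66068447/19965849, -47107028/19965849, -515117/327309], P' = [394067018/6655283 -423409930/6655283 -4152787/109103; -423409930/6655283 2478479333/33276415 4270372/109103; -4152787/109103 4270372/109103 2759355/109103]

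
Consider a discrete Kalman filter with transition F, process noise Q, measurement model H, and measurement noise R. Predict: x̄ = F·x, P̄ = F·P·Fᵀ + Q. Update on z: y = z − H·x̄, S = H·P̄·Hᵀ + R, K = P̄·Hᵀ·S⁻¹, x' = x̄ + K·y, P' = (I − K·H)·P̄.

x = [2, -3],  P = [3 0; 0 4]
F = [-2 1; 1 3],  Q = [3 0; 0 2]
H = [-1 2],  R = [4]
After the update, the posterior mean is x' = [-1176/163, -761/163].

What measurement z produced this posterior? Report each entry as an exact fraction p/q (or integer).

x̄ = F·x = [-7, -7]
P̄ = F·P·Fᵀ + Q = [19 6; 6 41]
S = H·P̄·Hᵀ + R = [163]
K = P̄·Hᵀ·S⁻¹ = [-7/163; 76/163]
x' − x̄ = [-35/163, 380/163] = K·y
y = (KᵀK)⁻¹·Kᵀ·(x' − x̄) = [5]
z = y + H·x̄ = [5] + [-7] = [-2]

z = [-2]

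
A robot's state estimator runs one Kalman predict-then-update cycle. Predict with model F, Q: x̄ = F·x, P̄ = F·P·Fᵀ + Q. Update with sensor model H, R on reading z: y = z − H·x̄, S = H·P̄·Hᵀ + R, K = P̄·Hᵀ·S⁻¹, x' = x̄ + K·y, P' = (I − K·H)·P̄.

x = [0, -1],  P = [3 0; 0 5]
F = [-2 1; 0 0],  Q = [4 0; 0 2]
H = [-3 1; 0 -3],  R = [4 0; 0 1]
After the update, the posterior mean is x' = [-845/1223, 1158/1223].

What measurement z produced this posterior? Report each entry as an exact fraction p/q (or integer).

x̄ = F·x = [-1, 0]
P̄ = F·P·Fᵀ + Q = [21 0; 0 2]
S = H·P̄·Hᵀ + R = [195 -6; -6 19]
K = P̄·Hᵀ·S⁻¹ = [-399/1223 -126/1223; 2/3669 -386/1223]
x' − x̄ = [378/1223, 1158/1223] = K·y
y = (KᵀK)⁻¹·Kᵀ·(x' − x̄) = [0, -3]
z = y + H·x̄ = [0, -3] + [3, 0] = [3, -3]

z = [3, -3]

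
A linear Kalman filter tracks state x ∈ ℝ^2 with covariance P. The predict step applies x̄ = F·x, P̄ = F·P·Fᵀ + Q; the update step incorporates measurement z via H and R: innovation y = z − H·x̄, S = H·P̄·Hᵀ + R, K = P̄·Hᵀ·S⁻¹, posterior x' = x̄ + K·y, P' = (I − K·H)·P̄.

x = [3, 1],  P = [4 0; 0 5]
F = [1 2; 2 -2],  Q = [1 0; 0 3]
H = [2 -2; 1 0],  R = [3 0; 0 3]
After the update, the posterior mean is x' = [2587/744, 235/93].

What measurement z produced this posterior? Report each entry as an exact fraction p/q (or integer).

z = [2, 3]

x̄ = F·x = [5, 4]
P̄ = F·P·Fᵀ + Q = [25 -12; -12 39]
S = H·P̄·Hᵀ + R = [355 74; 74 28]
K = P̄·Hᵀ·S⁻¹ = [37/744 1133/1488; -41/93 137/186]
x' − x̄ = [-1133/744, -137/93] = K·y
y = (KᵀK)⁻¹·Kᵀ·(x' − x̄) = [0, -2]
z = y + H·x̄ = [0, -2] + [2, 5] = [2, 3]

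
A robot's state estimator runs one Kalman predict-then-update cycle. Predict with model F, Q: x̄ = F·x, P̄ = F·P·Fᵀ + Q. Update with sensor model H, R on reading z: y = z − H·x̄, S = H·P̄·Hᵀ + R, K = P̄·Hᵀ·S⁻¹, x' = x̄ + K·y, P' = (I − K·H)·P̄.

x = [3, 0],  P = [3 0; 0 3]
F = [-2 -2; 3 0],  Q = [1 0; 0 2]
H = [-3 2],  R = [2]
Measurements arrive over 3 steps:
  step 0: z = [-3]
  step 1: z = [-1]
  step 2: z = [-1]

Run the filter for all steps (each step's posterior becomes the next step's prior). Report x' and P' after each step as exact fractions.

step 0: x̄ = F·x = [-6, 9]
step 0: P̄ = F·P·Fᵀ + Q = [25 -18; -18 29]
step 0: y = z − H·x̄ = [-39]
step 0: S = H·P̄·Hᵀ + R = [559]
step 0: K = P̄·Hᵀ·S⁻¹ = [-111/559; 112/559]
step 0: x' = x̄ + K·y = [75/43, 51/43]
step 0: P' = (I − K·H)·P̄ = [1654/559 2370/559; 2370/559 3667/559]
step 1: x̄ = F·x = [-252/43, 225/43]
step 1: P̄ = F·P·Fᵀ + Q = [40803/559 -24144/559; -24144/559 16004/559]
step 1: y = z − H·x̄ = [-1249/43]
step 1: S = H·P̄·Hᵀ + R = [722089/559]
step 1: K = P̄·Hᵀ·S⁻¹ = [-170697/722089; 104440/722089]
step 1: x' = x̄ + K·y = [726375/722089, 744755/722089]
step 1: P' = (I − K·H)·P̄ = [583062/722089 703896/722089; 703896/722089 1160284/722089]
step 2: x̄ = F·x = [-2620/643, 2179125/722089]
step 2: P̄ = F·P·Fᵀ + Q = [11867/643 -6876/643; -6876/643 6691736/722089]
step 2: y = z − H·x̄ = [-13907119/722089]
step 2: S = H·P̄·Hᵀ + R = [240811867/722089]
step 2: K = P̄·Hᵀ·S⁻¹ = [-55423419/240811867; 36548716/240811867]
step 2: x' = x̄ + K·y = [86206769/240811867, 22811339/240811867]
step 2: P' = (I − K·H)·P̄ = [190361474/240811867 230118792/240811867; 230118792/240811867 381726904/240811867]

step 0: x' = [75/43, 51/43], P' = [1654/559 2370/559; 2370/559 3667/559]
step 1: x' = [726375/722089, 744755/722089], P' = [583062/722089 703896/722089; 703896/722089 1160284/722089]
step 2: x' = [86206769/240811867, 22811339/240811867], P' = [190361474/240811867 230118792/240811867; 230118792/240811867 381726904/240811867]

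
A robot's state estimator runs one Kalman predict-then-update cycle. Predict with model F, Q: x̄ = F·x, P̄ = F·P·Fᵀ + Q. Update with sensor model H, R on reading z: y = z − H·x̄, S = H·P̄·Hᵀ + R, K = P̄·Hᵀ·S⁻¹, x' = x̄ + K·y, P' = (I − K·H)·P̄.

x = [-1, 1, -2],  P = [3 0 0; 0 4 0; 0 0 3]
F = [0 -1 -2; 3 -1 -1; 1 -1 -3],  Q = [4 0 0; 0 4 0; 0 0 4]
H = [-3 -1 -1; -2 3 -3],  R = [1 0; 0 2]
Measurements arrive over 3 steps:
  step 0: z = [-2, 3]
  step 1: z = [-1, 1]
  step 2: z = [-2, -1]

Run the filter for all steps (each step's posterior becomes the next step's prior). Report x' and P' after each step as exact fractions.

step 0: x' = [-431/9341, 14226/9341, 5568/9341], P' = [124012/84069 -140174/84069 -219314/84069; -140174/84069 183826/84069 263914/84069; -219314/84069 263914/84069 412978/84069]
step 1: x' = [-103130178/841770635, 676179423/841770635, 464520521/841770635], P' = [4961994486/4208853175 -5483156206/4208853175 -8719686902/4208853175; -5483156206/4208853175 7307390476/4208853175 10431909492/4208853175; -8719686902/4208853175 10431909492/4208853175 16579282764/4208853175]
step 2: x' = [8253225572197/33839370587123, 18613642917496/33839370587123, 24108488640034/33839370587123], P' = [39755046083056/33839370587123 -43904021350554/33839370587123 -69835520293846/33839370587123; -43904021350554/33839370587123 292587852046862/169196852935615 83521849756234/33839370587123; -69835520293846/33839370587123 83521849756234/33839370587123 132771545321374/33839370587123]

step 0: x̄ = F·x = [3, -2, 4]
step 0: P̄ = F·P·Fᵀ + Q = [20 10 22; 10 38 22; 22 22 38]
step 0: y = z − H·x̄ = [9, 27]
step 0: S = H·P̄·Hᵀ + R = [493 292; 292 514]
step 0: K = P̄·Hᵀ·S⁻¹ = [-12548/84069 -5302/84069; -27218/84069 20042/84069; -18950/84069 -4282/84069]
step 0: x' = x̄ + K·y = [-431/9341, 14226/9341, 5568/9341]
step 0: P' = (I − K·H)·P̄ = [124012/84069 -140174/84069 -219314/84069; -140174/84069 183826/84069 263914/84069; -219314/84069 263914/84069 412978/84069]
step 1: x̄ = F·x = [-25362/9341, -21087/9341, -31361/9341]
step 1: P̄ = F·P·Fᵀ + Q = [358630/9341 1179310/28023 506674/9341; 1179310/28023 4733944/84069 1868096/28023; 506674/9341 1868096/28023 837848/9341]
step 1: y = z − H·x̄ = [-137875/9341, -72205/9341]
step 1: S = H·P̄·Hᵀ + R = [101204227/84069 17727100/28023; 17727100/28023 3882050/9341]
step 1: K = P̄·Hᵀ·S⁻¹ = [-27325614/168354127 -107198442/4208853175; -51593254/168354127 796377682/4208853175; -34085262/168354127 -501373006/4208853175]
step 1: x' = x̄ + K·y = [-103130178/841770635, 676179423/841770635, 464520521/841770635]
step 1: P' = (I − K·H)·P̄ = [4961994486/4208853175 -5483156206/4208853175 -8719686902/4208853175; -5483156206/4208853175 7307390476/4208853175 10431909492/4208853175; -8719686902/4208853175 10431909492/4208853175 16579282764/4208853175]
step 2: x̄ = F·x = [-321044093/168354127, -1450090478/841770635, -2172871164/841770635]
step 2: P̄ = F·P·Fᵀ + Q = [5287502888/168354127 28105854902/841770635 36373032906/841770635; 28105854902/841770635 191460913946/4208853175 222788354038/4208853175; 36373032906/841770635 222788354038/4208853175 304194233314/4208853175]
step 2: y = z − H·x̄ = [-10122164307/841770635, -6220553623/841770635]
step 2: S = H·P̄·Hᵀ + R = [4069495492551/4208853175 2148137279564/4208853175; 2148137279564/4208853175 1483904628046/4208853175]
step 2: K = P̄·Hᵀ·S⁻¹ = [-5525596604768/33839370587123 -857797668118/33839370587123; -51636780569722/169196852935615 31988011651308/169196852935615; -6786834196070/33839370587123 -4039023053864/33839370587123]
step 2: x' = x̄ + K·y = [8253225572197/33839370587123, 18613642917496/33839370587123, 24108488640034/33839370587123]
step 2: P' = (I − K·H)·P̄ = [39755046083056/33839370587123 -43904021350554/33839370587123 -69835520293846/33839370587123; -43904021350554/33839370587123 292587852046862/169196852935615 83521849756234/33839370587123; -69835520293846/33839370587123 83521849756234/33839370587123 132771545321374/33839370587123]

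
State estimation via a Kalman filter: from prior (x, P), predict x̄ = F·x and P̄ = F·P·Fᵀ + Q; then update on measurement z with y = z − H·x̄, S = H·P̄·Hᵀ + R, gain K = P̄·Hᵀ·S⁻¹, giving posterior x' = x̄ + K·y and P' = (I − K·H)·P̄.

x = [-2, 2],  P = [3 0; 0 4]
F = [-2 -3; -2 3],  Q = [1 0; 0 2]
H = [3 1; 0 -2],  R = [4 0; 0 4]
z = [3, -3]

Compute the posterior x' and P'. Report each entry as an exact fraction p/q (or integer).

x̄ = F·x = [-2, 10]
P̄ = F·P·Fᵀ + Q = [49 -24; -24 50]
y = z − H·x̄ = [-1, 17]
S = H·P̄·Hᵀ + R = [351 44; 44 204]
K = P̄·Hᵀ·S⁻¹ = [5745/17417 2859/17417; -22/17417 -8533/17417]
x' = x̄ + K·y = [8024/17417, 29131/17417]
P' = (I − K·H)·P̄ = [9566/17417 -5718/17417; -5718/17417 17066/17417]

x' = [8024/17417, 29131/17417]
P' = [9566/17417 -5718/17417; -5718/17417 17066/17417]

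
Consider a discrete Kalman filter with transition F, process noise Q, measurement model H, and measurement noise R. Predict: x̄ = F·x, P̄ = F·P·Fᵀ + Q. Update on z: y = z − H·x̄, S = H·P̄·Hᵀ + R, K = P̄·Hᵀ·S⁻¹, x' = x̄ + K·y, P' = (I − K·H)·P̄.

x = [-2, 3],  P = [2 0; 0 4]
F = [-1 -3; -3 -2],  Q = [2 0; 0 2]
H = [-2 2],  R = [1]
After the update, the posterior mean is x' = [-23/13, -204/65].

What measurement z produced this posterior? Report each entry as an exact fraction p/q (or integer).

x̄ = F·x = [-7, 0]
P̄ = F·P·Fᵀ + Q = [40 30; 30 36]
S = H·P̄·Hᵀ + R = [65]
K = P̄·Hᵀ·S⁻¹ = [-4/13; 12/65]
x' − x̄ = [68/13, -204/65] = K·y
y = (KᵀK)⁻¹·Kᵀ·(x' − x̄) = [-17]
z = y + H·x̄ = [-17] + [14] = [-3]

z = [-3]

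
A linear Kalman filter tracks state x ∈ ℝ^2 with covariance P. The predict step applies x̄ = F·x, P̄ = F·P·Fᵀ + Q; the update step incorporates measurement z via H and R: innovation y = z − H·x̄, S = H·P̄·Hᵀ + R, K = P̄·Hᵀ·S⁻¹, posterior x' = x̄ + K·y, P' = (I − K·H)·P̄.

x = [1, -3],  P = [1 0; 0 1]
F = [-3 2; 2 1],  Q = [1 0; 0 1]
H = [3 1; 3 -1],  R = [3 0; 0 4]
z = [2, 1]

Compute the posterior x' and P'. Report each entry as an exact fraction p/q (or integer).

x̄ = F·x = [-9, -1]
P̄ = F·P·Fᵀ + Q = [14 -4; -4 6]
y = z − H·x̄ = [30, 27]
S = H·P̄·Hᵀ + R = [111 120; 120 160]
K = P̄·Hᵀ·S⁻¹ = [1/6 13/80; 5/14 -213/560]
x' = x̄ + K·y = [31/80, -311/560]
P' = (I − K·H)·P̄ = [23/120 -3/40; -3/40 363/280]

x' = [31/80, -311/560]
P' = [23/120 -3/40; -3/40 363/280]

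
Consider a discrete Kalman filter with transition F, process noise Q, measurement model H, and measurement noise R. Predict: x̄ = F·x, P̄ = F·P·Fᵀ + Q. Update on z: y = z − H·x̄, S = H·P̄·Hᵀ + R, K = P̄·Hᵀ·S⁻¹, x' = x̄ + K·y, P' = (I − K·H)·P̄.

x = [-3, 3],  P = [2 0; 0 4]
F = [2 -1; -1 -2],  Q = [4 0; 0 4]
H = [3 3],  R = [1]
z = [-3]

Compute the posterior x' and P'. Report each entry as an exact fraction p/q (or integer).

x̄ = F·x = [-9, -3]
P̄ = F·P·Fᵀ + Q = [16 4; 4 22]
y = z − H·x̄ = [33]
S = H·P̄·Hᵀ + R = [415]
K = P̄·Hᵀ·S⁻¹ = [12/83; 78/415]
x' = x̄ + K·y = [-351/83, 1329/415]
P' = (I − K·H)·P̄ = [608/83 -604/83; -604/83 3046/415]

x' = [-351/83, 1329/415]
P' = [608/83 -604/83; -604/83 3046/415]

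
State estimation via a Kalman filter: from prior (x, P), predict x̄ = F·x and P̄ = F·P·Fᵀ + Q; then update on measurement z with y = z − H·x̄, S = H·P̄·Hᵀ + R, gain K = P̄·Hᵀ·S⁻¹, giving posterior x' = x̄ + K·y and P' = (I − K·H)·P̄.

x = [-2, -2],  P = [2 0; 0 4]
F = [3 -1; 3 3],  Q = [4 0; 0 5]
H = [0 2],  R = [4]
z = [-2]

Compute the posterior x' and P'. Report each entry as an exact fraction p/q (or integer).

x̄ = F·x = [-4, -12]
P̄ = F·P·Fᵀ + Q = [26 6; 6 59]
y = z − H·x̄ = [22]
S = H·P̄·Hᵀ + R = [240]
K = P̄·Hᵀ·S⁻¹ = [1/20; 59/120]
x' = x̄ + K·y = [-29/10, -71/60]
P' = (I − K·H)·P̄ = [127/5 1/10; 1/10 59/60]

x' = [-29/10, -71/60]
P' = [127/5 1/10; 1/10 59/60]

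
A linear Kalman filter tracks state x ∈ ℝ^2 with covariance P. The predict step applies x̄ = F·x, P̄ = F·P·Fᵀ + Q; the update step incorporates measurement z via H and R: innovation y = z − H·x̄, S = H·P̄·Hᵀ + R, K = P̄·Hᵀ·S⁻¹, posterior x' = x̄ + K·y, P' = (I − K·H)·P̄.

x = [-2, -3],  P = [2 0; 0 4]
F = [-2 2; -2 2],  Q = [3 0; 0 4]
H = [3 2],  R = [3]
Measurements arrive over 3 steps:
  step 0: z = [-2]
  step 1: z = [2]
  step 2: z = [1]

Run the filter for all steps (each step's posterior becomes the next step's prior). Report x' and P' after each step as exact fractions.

step 0: x' = [-130/323, -134/323], P' = [801/646 -504/323; -504/323 852/323]
step 1: x' = [48113/120454, 23885/60227], P' = [298713/240908 -187947/120454; -187947/120454 158883/60227]
step 2: x' = [8971865/44921267, 8909923/44921267], P' = [55699962/44921267 -70091631/44921267; -70091631/44921267 118505418/44921267]

step 0: x̄ = F·x = [-2, -2]
step 0: P̄ = F·P·Fᵀ + Q = [27 24; 24 28]
step 0: y = z − H·x̄ = [8]
step 0: S = H·P̄·Hᵀ + R = [646]
step 0: K = P̄·Hᵀ·S⁻¹ = [129/646; 64/323]
step 0: x' = x̄ + K·y = [-130/323, -134/323]
step 0: P' = (I − K·H)·P̄ = [801/646 -504/323; -504/323 852/323]
step 1: x̄ = F·x = [-8/323, -8/323]
step 1: P̄ = F·P·Fᵀ + Q = [10011/323 9042/323; 9042/323 10334/323]
step 1: y = z − H·x̄ = [686/323]
step 1: S = H·P̄·Hᵀ + R = [240908/323]
step 1: K = P̄·Hᵀ·S⁻¹ = [48117/240908; 23897/120454]
step 1: x' = x̄ + K·y = [48113/120454, 23885/60227]
step 1: P' = (I − K·H)·P̄ = [298713/240908 -187947/120454; -187947/120454 158883/60227]
step 2: x̄ = F·x = [-343/60227, -343/60227]
step 2: P̄ = F·P·Fᵀ + Q = [1866714/60227 1686033/60227; 1686033/60227 1926941/60227]
step 2: y = z − H·x̄ = [61942/60227]
step 2: S = H·P̄·Hᵀ + R = [44921267/60227]
step 2: K = P̄·Hᵀ·S⁻¹ = [8972208/44921267; 8911981/44921267]
step 2: x' = x̄ + K·y = [8971865/44921267, 8909923/44921267]
step 2: P' = (I − K·H)·P̄ = [55699962/44921267 -70091631/44921267; -70091631/44921267 118505418/44921267]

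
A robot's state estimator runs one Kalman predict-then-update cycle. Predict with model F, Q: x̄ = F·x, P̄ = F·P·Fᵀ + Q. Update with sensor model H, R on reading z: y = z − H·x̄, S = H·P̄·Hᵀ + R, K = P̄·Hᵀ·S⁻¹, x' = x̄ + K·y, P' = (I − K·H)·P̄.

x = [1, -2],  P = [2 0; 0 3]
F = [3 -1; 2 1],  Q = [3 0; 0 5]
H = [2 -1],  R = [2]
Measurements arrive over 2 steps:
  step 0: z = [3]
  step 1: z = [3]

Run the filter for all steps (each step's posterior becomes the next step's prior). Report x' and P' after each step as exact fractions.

step 0: x' = [3/2, -7/39], P' = [9/2 8; 8 622/39]
step 1: x' = [14465/3318, 1316/237], P' = [36833/3318 5219/237; 5219/237 10804/237]

step 0: x̄ = F·x = [5, 0]
step 0: P̄ = F·P·Fᵀ + Q = [24 9; 9 16]
step 0: y = z − H·x̄ = [-7]
step 0: S = H·P̄·Hᵀ + R = [78]
step 0: K = P̄·Hᵀ·S⁻¹ = [1/2; 1/39]
step 0: x' = x̄ + K·y = [3/2, -7/39]
step 0: P' = (I − K·H)·P̄ = [9/2 8; 8 622/39]
step 1: x̄ = F·x = [365/78, 110/39]
step 1: P̄ = F·P·Fᵀ + Q = [893/78 743/39; 743/39 2767/39]
step 1: y = z − H·x̄ = [-46/13]
step 1: S = H·P̄·Hᵀ + R = [553/13]
step 1: K = P̄·Hᵀ·S⁻¹ = [50/553; -61/79]
step 1: x' = x̄ + K·y = [14465/3318, 1316/237]
step 1: P' = (I − K·H)·P̄ = [36833/3318 5219/237; 5219/237 10804/237]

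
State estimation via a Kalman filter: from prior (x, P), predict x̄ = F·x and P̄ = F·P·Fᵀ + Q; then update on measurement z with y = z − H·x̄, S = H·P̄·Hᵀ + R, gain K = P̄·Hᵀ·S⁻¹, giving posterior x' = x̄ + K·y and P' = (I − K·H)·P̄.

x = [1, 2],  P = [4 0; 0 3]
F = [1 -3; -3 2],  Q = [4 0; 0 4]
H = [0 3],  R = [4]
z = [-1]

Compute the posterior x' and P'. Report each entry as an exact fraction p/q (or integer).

x' = [-250/59, -19/59]
P' = [2105/118 -15/59; -15/59 26/59]

x̄ = F·x = [-5, 1]
P̄ = F·P·Fᵀ + Q = [35 -30; -30 52]
y = z − H·x̄ = [-4]
S = H·P̄·Hᵀ + R = [472]
K = P̄·Hᵀ·S⁻¹ = [-45/236; 39/118]
x' = x̄ + K·y = [-250/59, -19/59]
P' = (I − K·H)·P̄ = [2105/118 -15/59; -15/59 26/59]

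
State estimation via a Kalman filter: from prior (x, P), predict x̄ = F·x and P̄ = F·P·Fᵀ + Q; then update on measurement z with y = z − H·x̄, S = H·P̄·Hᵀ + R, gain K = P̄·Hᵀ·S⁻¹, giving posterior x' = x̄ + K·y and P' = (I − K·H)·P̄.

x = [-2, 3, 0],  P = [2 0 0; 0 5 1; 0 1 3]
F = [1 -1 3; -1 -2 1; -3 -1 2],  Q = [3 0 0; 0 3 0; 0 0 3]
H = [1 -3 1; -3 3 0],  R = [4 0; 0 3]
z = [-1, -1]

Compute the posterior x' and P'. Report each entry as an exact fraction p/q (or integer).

x' = [1153/915, 329/305, 365/183]
P' = [52799/5490 8411/915 17899/1098; 8411/915 2773/305 2998/183; 17899/1098 2998/183 36337/1098]

x̄ = F·x = [-5, -4, 3]
P̄ = F·P·Fᵀ + Q = [31 10 12; 10 24 17; 12 17 34]
y = z − H·x̄ = [-11, -4]
S = H·P̄·Hᵀ + R = [147 -174; -174 318]
K = P̄·Hᵀ·S⁻¹ = [-1138/2745 -2333/5490; -389/915 -92/915; 34/549 89/1098]
x' = x̄ + K·y = [1153/915, 329/305, 365/183]
P' = (I − K·H)·P̄ = [52799/5490 8411/915 17899/1098; 8411/915 2773/305 2998/183; 17899/1098 2998/183 36337/1098]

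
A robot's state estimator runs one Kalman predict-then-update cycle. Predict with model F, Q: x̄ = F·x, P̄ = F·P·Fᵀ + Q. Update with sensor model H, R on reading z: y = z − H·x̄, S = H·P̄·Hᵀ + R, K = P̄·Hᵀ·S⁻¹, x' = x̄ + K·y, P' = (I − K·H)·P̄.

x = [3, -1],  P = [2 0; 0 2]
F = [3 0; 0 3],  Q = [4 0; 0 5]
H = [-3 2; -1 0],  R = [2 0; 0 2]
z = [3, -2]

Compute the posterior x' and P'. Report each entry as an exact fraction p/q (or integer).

x' = [1160/663, 878/221]
P' = [1034/663 506/221; 506/221 851/221]

x̄ = F·x = [9, -3]
P̄ = F·P·Fᵀ + Q = [22 0; 0 23]
y = z − H·x̄ = [36, 7]
S = H·P̄·Hᵀ + R = [292 66; 66 24]
K = P̄·Hᵀ·S⁻¹ = [-11/221 -517/663; 92/221 -253/221]
x' = x̄ + K·y = [1160/663, 878/221]
P' = (I − K·H)·P̄ = [1034/663 506/221; 506/221 851/221]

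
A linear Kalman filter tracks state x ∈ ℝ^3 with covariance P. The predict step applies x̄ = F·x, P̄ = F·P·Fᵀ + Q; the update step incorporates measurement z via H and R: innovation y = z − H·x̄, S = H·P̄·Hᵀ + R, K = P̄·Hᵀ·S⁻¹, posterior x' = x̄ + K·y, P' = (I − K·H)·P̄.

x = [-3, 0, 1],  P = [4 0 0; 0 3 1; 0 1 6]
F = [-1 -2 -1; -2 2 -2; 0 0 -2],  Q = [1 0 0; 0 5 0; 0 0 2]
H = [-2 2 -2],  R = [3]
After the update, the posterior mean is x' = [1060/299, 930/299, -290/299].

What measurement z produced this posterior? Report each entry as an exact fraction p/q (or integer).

x̄ = F·x = [2, 4, -2]
P̄ = F·P·Fᵀ + Q = [27 10 16; 10 49 20; 16 20 26]
S = H·P̄·Hᵀ + R = [299]
K = P̄·Hᵀ·S⁻¹ = [-66/299; 38/299; -44/299]
x' − x̄ = [462/299, -266/299, 308/299] = K·y
y = (KᵀK)⁻¹·Kᵀ·(x' − x̄) = [-7]
z = y + H·x̄ = [-7] + [8] = [1]

z = [1]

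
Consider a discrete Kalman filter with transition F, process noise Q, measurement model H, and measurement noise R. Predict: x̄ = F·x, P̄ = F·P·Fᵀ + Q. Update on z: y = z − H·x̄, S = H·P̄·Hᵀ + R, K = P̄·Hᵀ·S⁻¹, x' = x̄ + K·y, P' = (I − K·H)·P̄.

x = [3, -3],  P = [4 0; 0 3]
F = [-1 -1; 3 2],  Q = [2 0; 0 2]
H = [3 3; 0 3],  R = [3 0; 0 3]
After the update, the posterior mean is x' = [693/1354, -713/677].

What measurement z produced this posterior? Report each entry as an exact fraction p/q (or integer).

z = [-2, -3]

x̄ = F·x = [0, 3]
P̄ = F·P·Fᵀ + Q = [9 -18; -18 50]
S = H·P̄·Hᵀ + R = [210 288; 288 453]
K = P̄·Hᵀ·S⁻¹ = [369/1354 -198/677; 16/677 214/677]
x' − x̄ = [693/1354, -2744/677] = K·y
y = (KᵀK)⁻¹·Kᵀ·(x' − x̄) = [-11, -12]
z = y + H·x̄ = [-11, -12] + [9, 9] = [-2, -3]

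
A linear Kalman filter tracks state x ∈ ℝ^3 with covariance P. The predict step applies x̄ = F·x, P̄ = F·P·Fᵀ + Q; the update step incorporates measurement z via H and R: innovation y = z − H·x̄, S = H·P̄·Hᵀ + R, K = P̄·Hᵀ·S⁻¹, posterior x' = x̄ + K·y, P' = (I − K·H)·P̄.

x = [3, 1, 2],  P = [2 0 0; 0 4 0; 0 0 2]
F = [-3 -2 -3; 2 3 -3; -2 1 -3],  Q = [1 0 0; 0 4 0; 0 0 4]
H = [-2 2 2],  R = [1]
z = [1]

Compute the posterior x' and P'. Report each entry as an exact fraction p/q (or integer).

x̄ = F·x = [-17, 3, -11]
P̄ = F·P·Fᵀ + Q = [53 -18 22; -18 66 22; 22 22 34]
y = z − H·x̄ = [-17]
S = H·P̄·Hᵀ + R = [757]
K = P̄·Hᵀ·S⁻¹ = [-98/757; 212/757; 68/757]
x' = x̄ + K·y = [-11203/757, -1333/757, -9483/757]
P' = (I − K·H)·P̄ = [30517/757 7150/757 23318/757; 7150/757 5018/757 2238/757; 23318/757 2238/757 21114/757]

x' = [-11203/757, -1333/757, -9483/757]
P' = [30517/757 7150/757 23318/757; 7150/757 5018/757 2238/757; 23318/757 2238/757 21114/757]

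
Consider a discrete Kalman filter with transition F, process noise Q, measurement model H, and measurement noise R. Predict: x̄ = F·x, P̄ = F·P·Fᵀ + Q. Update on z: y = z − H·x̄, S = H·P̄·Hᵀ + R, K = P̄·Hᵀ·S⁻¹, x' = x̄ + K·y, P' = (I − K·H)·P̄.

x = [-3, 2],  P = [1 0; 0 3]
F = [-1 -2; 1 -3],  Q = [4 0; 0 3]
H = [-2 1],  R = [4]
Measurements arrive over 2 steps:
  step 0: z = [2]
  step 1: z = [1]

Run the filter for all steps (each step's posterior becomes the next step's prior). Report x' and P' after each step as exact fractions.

step 0: x̄ = F·x = [-1, -9]
step 0: P̄ = F·P·Fᵀ + Q = [17 17; 17 31]
step 0: y = z − H·x̄ = [9]
step 0: S = H·P̄·Hᵀ + R = [35]
step 0: K = P̄·Hᵀ·S⁻¹ = [-17/35; -3/35]
step 0: x' = x̄ + K·y = [-188/35, -342/35]
step 0: P' = (I − K·H)·P̄ = [306/35 544/35; 544/35 1076/35]
step 1: x̄ = F·x = [872/35, 838/35]
step 1: P̄ = F·P·Fᵀ + Q = [6926/35 6694/35; 6694/35 6831/35]
step 1: y = z − H·x̄ = [941/35]
step 1: S = H·P̄·Hᵀ + R = [7899/35]
step 1: K = P̄·Hᵀ·S⁻¹ = [-2386/2633; -6557/7899]
step 1: x' = x̄ + K·y = [1450/2633, 12835/7899]
step 1: P' = (I − K·H)·P̄ = [33062/2633 56580/2633; 56580/2633 313252/7899]

step 0: x' = [-188/35, -342/35], P' = [306/35 544/35; 544/35 1076/35]
step 1: x' = [1450/2633, 12835/7899], P' = [33062/2633 56580/2633; 56580/2633 313252/7899]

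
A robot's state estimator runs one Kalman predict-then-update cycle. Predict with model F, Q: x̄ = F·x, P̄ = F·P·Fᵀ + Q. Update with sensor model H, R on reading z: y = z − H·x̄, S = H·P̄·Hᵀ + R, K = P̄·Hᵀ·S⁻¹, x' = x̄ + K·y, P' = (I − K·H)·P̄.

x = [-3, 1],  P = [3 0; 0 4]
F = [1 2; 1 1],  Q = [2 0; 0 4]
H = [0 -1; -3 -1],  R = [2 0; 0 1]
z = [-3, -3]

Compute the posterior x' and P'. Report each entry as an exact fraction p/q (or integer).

x' = [694/1535, 2639/1535]
P' = [372/1535 -638/1535; -638/1535 2002/1535]

x̄ = F·x = [-1, -2]
P̄ = F·P·Fᵀ + Q = [21 11; 11 11]
y = z − H·x̄ = [-5, -8]
S = H·P̄·Hᵀ + R = [13 44; 44 267]
K = P̄·Hᵀ·S⁻¹ = [319/1535 -478/1535; -1001/1535 -88/1535]
x' = x̄ + K·y = [694/1535, 2639/1535]
P' = (I − K·H)·P̄ = [372/1535 -638/1535; -638/1535 2002/1535]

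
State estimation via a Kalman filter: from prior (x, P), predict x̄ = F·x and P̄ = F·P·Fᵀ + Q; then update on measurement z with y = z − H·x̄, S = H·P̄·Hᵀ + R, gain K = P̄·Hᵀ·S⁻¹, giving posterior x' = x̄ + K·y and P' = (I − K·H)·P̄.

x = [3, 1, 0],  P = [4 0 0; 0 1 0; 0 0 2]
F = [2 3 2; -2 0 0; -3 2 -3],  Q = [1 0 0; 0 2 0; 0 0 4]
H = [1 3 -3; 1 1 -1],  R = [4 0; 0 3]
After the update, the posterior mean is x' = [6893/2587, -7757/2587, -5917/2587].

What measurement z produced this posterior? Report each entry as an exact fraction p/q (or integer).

z = [1, 1]

x̄ = F·x = [9, -6, -7]
P̄ = F·P·Fᵀ + Q = [34 -16 -30; -16 18 24; -30 24 62]
S = H·P̄·Hᵀ + R = [410 186; 186 97]
K = P̄·Hᵀ·S⁻¹ = [-778/2587 2772/2587; 397/2587 -1348/2587; -660/2587 -548/2587]
x' − x̄ = [-16390/2587, 7765/2587, 12192/2587] = K·y
y = (KᵀK)⁻¹·Kᵀ·(x' − x̄) = [-11, -9]
z = y + H·x̄ = [-11, -9] + [12, 10] = [1, 1]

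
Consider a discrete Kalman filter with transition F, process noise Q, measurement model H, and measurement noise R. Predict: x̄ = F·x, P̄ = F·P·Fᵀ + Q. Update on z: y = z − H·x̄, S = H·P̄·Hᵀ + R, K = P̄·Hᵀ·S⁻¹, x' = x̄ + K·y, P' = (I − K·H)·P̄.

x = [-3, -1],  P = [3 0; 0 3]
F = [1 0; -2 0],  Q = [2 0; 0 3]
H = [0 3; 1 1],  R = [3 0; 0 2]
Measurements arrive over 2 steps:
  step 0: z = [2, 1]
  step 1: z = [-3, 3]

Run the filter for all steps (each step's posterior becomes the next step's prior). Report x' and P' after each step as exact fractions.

step 0: x' = [-67/217, 180/217], P' = [283/217 -51/217; -51/217 69/217]
step 1: x' = [11004/5149, -3911/5149], P' = [32339/25745 -5547/25745; -5547/25745 7981/25745]

step 0: x̄ = F·x = [-3, 6]
step 0: P̄ = F·P·Fᵀ + Q = [5 -6; -6 15]
step 0: y = z − H·x̄ = [-16, -2]
step 0: S = H·P̄·Hᵀ + R = [138 27; 27 10]
step 0: K = P̄·Hᵀ·S⁻¹ = [-51/217 116/217; 69/217 9/217]
step 0: x' = x̄ + K·y = [-67/217, 180/217]
step 0: P' = (I − K·H)·P̄ = [283/217 -51/217; -51/217 69/217]
step 1: x̄ = F·x = [-67/217, 134/217]
step 1: P̄ = F·P·Fᵀ + Q = [717/217 -566/217; -566/217 1783/217]
step 1: y = z − H·x̄ = [-1053/217, 584/217]
step 1: S = H·P̄·Hᵀ + R = [16698/217 3651/217; 3651/217 1802/217]
step 1: K = P̄·Hᵀ·S⁻¹ = [-5547/25745 13396/25745; 7981/25745 1217/25745]
step 1: x' = x̄ + K·y = [11004/5149, -3911/5149]
step 1: P' = (I − K·H)·P̄ = [32339/25745 -5547/25745; -5547/25745 7981/25745]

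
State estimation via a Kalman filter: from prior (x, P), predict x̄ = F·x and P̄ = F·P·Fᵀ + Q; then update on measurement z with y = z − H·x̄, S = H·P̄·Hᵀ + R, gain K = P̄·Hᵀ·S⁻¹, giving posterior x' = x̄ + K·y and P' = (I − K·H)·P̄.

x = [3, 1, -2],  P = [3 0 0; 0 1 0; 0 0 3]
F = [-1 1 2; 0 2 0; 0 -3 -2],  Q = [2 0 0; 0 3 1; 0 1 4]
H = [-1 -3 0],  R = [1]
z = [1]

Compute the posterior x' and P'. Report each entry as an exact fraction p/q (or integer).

x' = [-294/47, 165/94, 62/47]
P' = [558/47 -182/47 -345/47; -182/47 129/94 110/47; -345/47 110/47 725/47]

x̄ = F·x = [-6, 2, 1]
P̄ = F·P·Fᵀ + Q = [18 2 -15; 2 7 -5; -15 -5 25]
y = z − H·x̄ = [1]
S = H·P̄·Hᵀ + R = [94]
K = P̄·Hᵀ·S⁻¹ = [-12/47; -23/94; 15/47]
x' = x̄ + K·y = [-294/47, 165/94, 62/47]
P' = (I − K·H)·P̄ = [558/47 -182/47 -345/47; -182/47 129/94 110/47; -345/47 110/47 725/47]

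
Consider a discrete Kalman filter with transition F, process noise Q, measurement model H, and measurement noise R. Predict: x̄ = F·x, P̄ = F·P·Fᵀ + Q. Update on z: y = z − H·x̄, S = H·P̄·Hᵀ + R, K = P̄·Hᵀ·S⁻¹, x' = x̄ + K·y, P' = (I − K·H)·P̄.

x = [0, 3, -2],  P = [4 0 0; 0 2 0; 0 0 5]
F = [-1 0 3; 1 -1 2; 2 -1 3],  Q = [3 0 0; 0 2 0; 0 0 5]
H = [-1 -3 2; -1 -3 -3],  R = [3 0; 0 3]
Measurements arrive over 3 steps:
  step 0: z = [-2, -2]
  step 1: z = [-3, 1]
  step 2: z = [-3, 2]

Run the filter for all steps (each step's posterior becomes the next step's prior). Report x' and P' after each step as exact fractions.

step 0: x' = [444233/172138, -20543/86069, 2037/86069], P' = [2052525/172138 -320496/86069 -14550/86069; -320496/86069 114232/86069 1770/86069; -14550/86069 1770/86069 20199/86069]
step 1: x' = [142107208/476054427, 611594683/1904217708, -711919307/952108854], P' = [2321251529/317369618 -370420544/158684809 -24468094/158684809; -370420544/158684809 576626581/634739236 5581837/317369618; -24468094/158684809 5581837/317369618 37260736/158684809]
step 2: x' = [-48135122525523/27283740621173, 22352107418531/27283740621173, -25429431986715/27283740621173], P' = [388668207497871/54567481242346 -123878821530033/54567481242346 -3990624252009/27283740621173; -123878821530033/54567481242346 48398685516029/54567481242346 407337535086/27283740621173; -3990624252009/27283740621173 407337535086/27283740621173 6397643553105/27283740621173]

step 0: x̄ = F·x = [-6, -7, -9]
step 0: P̄ = F·P·Fᵀ + Q = [52 26 37; 26 28 40; 37 40 68]
step 0: y = z − H·x̄ = [-11, -56]
step 0: S = H·P̄·Hᵀ + R = [107 209; 209 2017]
step 0: K = P̄·Hᵀ·S⁻¹ = [-62583/172138 -14083/172138; -6220/86069 -9170/86069; 16546/86069 -17119/86069]
step 0: x' = x̄ + K·y = [444233/172138, -20543/86069, 2037/86069]
step 0: P' = (I − K·H)·P̄ = [2052525/172138 -320496/86069 -14550/86069; -320496/86069 114232/86069 1770/86069; -14550/86069 1770/86069 20199/86069]
step 1: x̄ = F·x = [-432011/172138, 493467/172138, 470887/86069]
step 1: P̄ = F·P·Fᵀ + Q = [3107121/172138 -2490849/172138 -2240190/86069; -2490849/172138 3938281/172138 3138739/86069; -2240190/86069 3138739/86069 5928182/86069]
step 1: y = z − H·x̄ = [-675786/86069, 2022925/86069]
step 1: S = H·P̄·Hᵀ + R = [7070105/86069 -16589787/86069; -16589787/86069 108471285/86069]
step 1: K = P̄·Hᵀ·S⁻¹ = [-65533547/317369618 48080299/952108854; -75290073/634739236 -281688589/1904217708; 60411207/317369618 -191373739/952108854]
step 1: x' = x̄ + K·y = [142107208/476054427, 611594683/1904217708, -711919307/952108854]
step 1: P' = (I − K·H)·P̄ = [2321251529/317369618 -370420544/158684809 -24468094/158684809; -370420544/158684809 576626581/634739236 5581837/317369618; -24468094/158684809 5581837/317369618 37260736/158684809]
step 2: x̄ = F·x = [-2419972337/952108854, -2890843079/1904217708, -3746252861/1904217708]
step 2: P̄ = F·P·Fᵀ + Q = [4237670759/317369618 -1340322742/158684809 -4876204973/317369618; -1340322742/158684809 9612000039/634739236 14460011887/634739236; -4876204973/317369618 14460011887/634739236 28346999637/634739236]
step 2: y = z − H·x̄ = [-3910873771/634739236, -10471398539/952108854]
step 2: S = H·P̄·Hᵀ + R = [43597309457/634739236 -36819388023/317369618; -36819388023/317369618 130402141198/158684809]
step 2: K = P̄·Hᵀ·S⁻¹ = [-5499039985968/27283740621173 1152000434047/27283740621173; -3281314146285/27283740621173 -3960210038095/27283740621173; 5187966250987/27283740621173 -5474773004188/27283740621173]
step 2: x' = x̄ + K·y = [-48135122525523/27283740621173, 22352107418531/27283740621173, -25429431986715/27283740621173]
step 2: P' = (I − K·H)·P̄ = [388668207497871/54567481242346 -123878821530033/54567481242346 -3990624252009/27283740621173; -123878821530033/54567481242346 48398685516029/54567481242346 407337535086/27283740621173; -3990624252009/27283740621173 407337535086/27283740621173 6397643553105/27283740621173]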